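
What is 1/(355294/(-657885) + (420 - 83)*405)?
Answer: 657885/89791078931 ≈ 7.3268e-6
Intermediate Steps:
1/(355294/(-657885) + (420 - 83)*405) = 1/(355294*(-1/657885) + 337*405) = 1/(-355294/657885 + 136485) = 1/(89791078931/657885) = 657885/89791078931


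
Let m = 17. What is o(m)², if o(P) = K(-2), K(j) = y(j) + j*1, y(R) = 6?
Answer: 16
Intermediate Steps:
K(j) = 6 + j (K(j) = 6 + j*1 = 6 + j)
o(P) = 4 (o(P) = 6 - 2 = 4)
o(m)² = 4² = 16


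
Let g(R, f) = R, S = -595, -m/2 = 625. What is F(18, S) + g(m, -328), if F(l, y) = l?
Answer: -1232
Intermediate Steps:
m = -1250 (m = -2*625 = -1250)
F(18, S) + g(m, -328) = 18 - 1250 = -1232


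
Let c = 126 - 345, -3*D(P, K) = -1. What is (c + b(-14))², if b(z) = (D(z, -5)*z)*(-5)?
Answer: 344569/9 ≈ 38285.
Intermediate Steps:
D(P, K) = ⅓ (D(P, K) = -⅓*(-1) = ⅓)
c = -219
b(z) = -5*z/3 (b(z) = (z/3)*(-5) = -5*z/3)
(c + b(-14))² = (-219 - 5/3*(-14))² = (-219 + 70/3)² = (-587/3)² = 344569/9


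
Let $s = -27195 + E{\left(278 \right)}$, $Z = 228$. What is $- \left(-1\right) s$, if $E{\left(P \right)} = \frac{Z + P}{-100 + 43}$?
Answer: $- \frac{1550621}{57} \approx -27204.0$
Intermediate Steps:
$E{\left(P \right)} = -4 - \frac{P}{57}$ ($E{\left(P \right)} = \frac{228 + P}{-100 + 43} = \frac{228 + P}{-57} = \left(228 + P\right) \left(- \frac{1}{57}\right) = -4 - \frac{P}{57}$)
$s = - \frac{1550621}{57}$ ($s = -27195 - \frac{506}{57} = - \frac{1550621}{57} \approx -27204.0$)
$- \left(-1\right) s = - \frac{\left(-1\right) \left(-1550621\right)}{57} = \left(-1\right) \frac{1550621}{57} = - \frac{1550621}{57}$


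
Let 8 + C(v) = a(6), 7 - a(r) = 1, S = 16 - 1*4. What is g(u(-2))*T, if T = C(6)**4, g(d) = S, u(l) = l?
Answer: 192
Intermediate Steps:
S = 12 (S = 16 - 4 = 12)
g(d) = 12
a(r) = 6 (a(r) = 7 - 1*1 = 7 - 1 = 6)
C(v) = -2 (C(v) = -8 + 6 = -2)
T = 16 (T = (-2)**4 = 16)
g(u(-2))*T = 12*16 = 192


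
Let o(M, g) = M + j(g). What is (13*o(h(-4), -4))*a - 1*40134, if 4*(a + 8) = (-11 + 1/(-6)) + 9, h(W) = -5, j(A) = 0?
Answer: -949891/24 ≈ -39579.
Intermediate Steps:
o(M, g) = M (o(M, g) = M + 0 = M)
a = -205/24 (a = -8 + ((-11 + 1/(-6)) + 9)/4 = -8 + ((-11 - 1/6) + 9)/4 = -8 + (-67/6 + 9)/4 = -8 + (1/4)*(-13/6) = -8 - 13/24 = -205/24 ≈ -8.5417)
(13*o(h(-4), -4))*a - 1*40134 = (13*(-5))*(-205/24) - 1*40134 = -65*(-205/24) - 40134 = 13325/24 - 40134 = -949891/24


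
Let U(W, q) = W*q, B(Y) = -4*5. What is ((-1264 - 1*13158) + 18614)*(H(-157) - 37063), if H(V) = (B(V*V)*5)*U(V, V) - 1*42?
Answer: -10488404960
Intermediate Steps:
B(Y) = -20
H(V) = -42 - 100*V² (H(V) = (-20*5)*(V*V) - 1*42 = -100*V² - 42 = -42 - 100*V²)
((-1264 - 1*13158) + 18614)*(H(-157) - 37063) = ((-1264 - 1*13158) + 18614)*((-42 - 100*(-157)²) - 37063) = ((-1264 - 13158) + 18614)*((-42 - 100*24649) - 37063) = (-14422 + 18614)*((-42 - 2464900) - 37063) = 4192*(-2464942 - 37063) = 4192*(-2502005) = -10488404960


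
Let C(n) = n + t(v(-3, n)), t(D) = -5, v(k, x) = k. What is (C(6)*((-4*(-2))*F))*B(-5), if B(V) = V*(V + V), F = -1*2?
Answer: -800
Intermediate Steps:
F = -2
C(n) = -5 + n (C(n) = n - 5 = -5 + n)
B(V) = 2*V**2 (B(V) = V*(2*V) = 2*V**2)
(C(6)*((-4*(-2))*F))*B(-5) = ((-5 + 6)*(-4*(-2)*(-2)))*(2*(-5)**2) = (1*(8*(-2)))*(2*25) = (1*(-16))*50 = -16*50 = -800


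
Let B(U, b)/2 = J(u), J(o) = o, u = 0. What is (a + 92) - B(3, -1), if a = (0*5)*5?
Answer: 92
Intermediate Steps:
a = 0 (a = 0*5 = 0)
B(U, b) = 0 (B(U, b) = 2*0 = 0)
(a + 92) - B(3, -1) = (0 + 92) - 1*0 = 92 + 0 = 92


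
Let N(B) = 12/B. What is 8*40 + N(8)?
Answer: 643/2 ≈ 321.50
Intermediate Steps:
8*40 + N(8) = 8*40 + 12/8 = 320 + 12*(⅛) = 320 + 3/2 = 643/2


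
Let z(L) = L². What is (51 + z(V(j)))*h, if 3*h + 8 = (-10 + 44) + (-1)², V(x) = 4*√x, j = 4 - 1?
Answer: 891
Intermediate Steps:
j = 3
h = 9 (h = -8/3 + ((-10 + 44) + (-1)²)/3 = -8/3 + (34 + 1)/3 = -8/3 + (⅓)*35 = -8/3 + 35/3 = 9)
(51 + z(V(j)))*h = (51 + (4*√3)²)*9 = (51 + 48)*9 = 99*9 = 891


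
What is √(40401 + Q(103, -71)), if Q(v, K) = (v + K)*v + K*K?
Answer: √48738 ≈ 220.77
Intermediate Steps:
Q(v, K) = K² + v*(K + v) (Q(v, K) = (K + v)*v + K² = v*(K + v) + K² = K² + v*(K + v))
√(40401 + Q(103, -71)) = √(40401 + ((-71)² + 103² - 71*103)) = √(40401 + (5041 + 10609 - 7313)) = √(40401 + 8337) = √48738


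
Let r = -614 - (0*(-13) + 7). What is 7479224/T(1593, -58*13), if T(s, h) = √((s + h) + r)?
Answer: 3739612*√218/109 ≈ 5.0656e+5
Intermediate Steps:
r = -621 (r = -614 - (0 + 7) = -614 - 1*7 = -614 - 7 = -621)
T(s, h) = √(-621 + h + s) (T(s, h) = √((s + h) - 621) = √((h + s) - 621) = √(-621 + h + s))
7479224/T(1593, -58*13) = 7479224/(√(-621 - 58*13 + 1593)) = 7479224/(√(-621 - 754 + 1593)) = 7479224/(√218) = 7479224*(√218/218) = 3739612*√218/109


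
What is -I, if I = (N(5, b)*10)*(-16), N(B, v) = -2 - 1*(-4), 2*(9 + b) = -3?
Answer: 320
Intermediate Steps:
b = -21/2 (b = -9 + (½)*(-3) = -9 - 3/2 = -21/2 ≈ -10.500)
N(B, v) = 2 (N(B, v) = -2 + 4 = 2)
I = -320 (I = (2*10)*(-16) = 20*(-16) = -320)
-I = -1*(-320) = 320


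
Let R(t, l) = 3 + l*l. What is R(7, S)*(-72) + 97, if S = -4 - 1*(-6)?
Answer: -407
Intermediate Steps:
S = 2 (S = -4 + 6 = 2)
R(t, l) = 3 + l**2
R(7, S)*(-72) + 97 = (3 + 2**2)*(-72) + 97 = (3 + 4)*(-72) + 97 = 7*(-72) + 97 = -504 + 97 = -407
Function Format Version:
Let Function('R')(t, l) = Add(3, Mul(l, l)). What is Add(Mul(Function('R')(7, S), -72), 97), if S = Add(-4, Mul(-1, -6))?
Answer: -407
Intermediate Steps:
S = 2 (S = Add(-4, 6) = 2)
Function('R')(t, l) = Add(3, Pow(l, 2))
Add(Mul(Function('R')(7, S), -72), 97) = Add(Mul(Add(3, Pow(2, 2)), -72), 97) = Add(Mul(Add(3, 4), -72), 97) = Add(Mul(7, -72), 97) = Add(-504, 97) = -407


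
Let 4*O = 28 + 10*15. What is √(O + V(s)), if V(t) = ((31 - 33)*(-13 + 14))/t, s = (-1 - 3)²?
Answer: √710/4 ≈ 6.6615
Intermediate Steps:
O = 89/2 (O = (28 + 10*15)/4 = (28 + 150)/4 = (¼)*178 = 89/2 ≈ 44.500)
s = 16 (s = (-4)² = 16)
V(t) = -2/t (V(t) = (-2*1)/t = -2/t)
√(O + V(s)) = √(89/2 - 2/16) = √(89/2 - 2*1/16) = √(89/2 - ⅛) = √(355/8) = √710/4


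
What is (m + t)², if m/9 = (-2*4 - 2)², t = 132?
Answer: 1065024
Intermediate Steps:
m = 900 (m = 9*(-2*4 - 2)² = 9*(-8 - 2)² = 9*(-10)² = 9*100 = 900)
(m + t)² = (900 + 132)² = 1032² = 1065024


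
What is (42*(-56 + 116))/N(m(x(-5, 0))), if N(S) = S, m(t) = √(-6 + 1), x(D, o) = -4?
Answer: -504*I*√5 ≈ -1127.0*I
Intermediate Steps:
m(t) = I*√5 (m(t) = √(-5) = I*√5)
(42*(-56 + 116))/N(m(x(-5, 0))) = (42*(-56 + 116))/((I*√5)) = (42*60)*(-I*√5/5) = 2520*(-I*√5/5) = -504*I*√5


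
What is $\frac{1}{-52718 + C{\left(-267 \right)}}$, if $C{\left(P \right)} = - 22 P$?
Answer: $- \frac{1}{46844} \approx -2.1347 \cdot 10^{-5}$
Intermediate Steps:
$\frac{1}{-52718 + C{\left(-267 \right)}} = \frac{1}{-52718 - -5874} = \frac{1}{-52718 + 5874} = \frac{1}{-46844} = - \frac{1}{46844}$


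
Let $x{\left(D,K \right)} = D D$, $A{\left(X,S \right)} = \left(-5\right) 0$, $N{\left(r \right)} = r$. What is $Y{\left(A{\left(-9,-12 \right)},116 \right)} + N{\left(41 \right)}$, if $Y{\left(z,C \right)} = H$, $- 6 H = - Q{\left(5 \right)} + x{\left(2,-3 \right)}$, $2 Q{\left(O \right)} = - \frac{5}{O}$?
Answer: $\frac{161}{4} \approx 40.25$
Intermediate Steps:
$A{\left(X,S \right)} = 0$
$Q{\left(O \right)} = - \frac{5}{2 O}$ ($Q{\left(O \right)} = \frac{\left(-5\right) \frac{1}{O}}{2} = - \frac{5}{2 O}$)
$x{\left(D,K \right)} = D^{2}$
$H = - \frac{3}{4}$ ($H = - \frac{- \frac{-5}{2 \cdot 5} + 2^{2}}{6} = - \frac{- \frac{-5}{2 \cdot 5} + 4}{6} = - \frac{\left(-1\right) \left(- \frac{1}{2}\right) + 4}{6} = - \frac{\frac{1}{2} + 4}{6} = \left(- \frac{1}{6}\right) \frac{9}{2} = - \frac{3}{4} \approx -0.75$)
$Y{\left(z,C \right)} = - \frac{3}{4}$
$Y{\left(A{\left(-9,-12 \right)},116 \right)} + N{\left(41 \right)} = - \frac{3}{4} + 41 = \frac{161}{4}$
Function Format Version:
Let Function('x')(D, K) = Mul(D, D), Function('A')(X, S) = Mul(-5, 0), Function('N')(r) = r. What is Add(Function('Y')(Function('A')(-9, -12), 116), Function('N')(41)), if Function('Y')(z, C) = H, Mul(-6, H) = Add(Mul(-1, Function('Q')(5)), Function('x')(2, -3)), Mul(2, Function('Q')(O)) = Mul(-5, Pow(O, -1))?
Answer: Rational(161, 4) ≈ 40.250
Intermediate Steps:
Function('A')(X, S) = 0
Function('Q')(O) = Mul(Rational(-5, 2), Pow(O, -1)) (Function('Q')(O) = Mul(Rational(1, 2), Mul(-5, Pow(O, -1))) = Mul(Rational(-5, 2), Pow(O, -1)))
Function('x')(D, K) = Pow(D, 2)
H = Rational(-3, 4) (H = Mul(Rational(-1, 6), Add(Mul(-1, Mul(Rational(-5, 2), Pow(5, -1))), Pow(2, 2))) = Mul(Rational(-1, 6), Add(Mul(-1, Mul(Rational(-5, 2), Rational(1, 5))), 4)) = Mul(Rational(-1, 6), Add(Mul(-1, Rational(-1, 2)), 4)) = Mul(Rational(-1, 6), Add(Rational(1, 2), 4)) = Mul(Rational(-1, 6), Rational(9, 2)) = Rational(-3, 4) ≈ -0.75000)
Function('Y')(z, C) = Rational(-3, 4)
Add(Function('Y')(Function('A')(-9, -12), 116), Function('N')(41)) = Add(Rational(-3, 4), 41) = Rational(161, 4)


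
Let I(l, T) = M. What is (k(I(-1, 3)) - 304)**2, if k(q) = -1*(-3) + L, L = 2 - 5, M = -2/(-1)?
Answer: 92416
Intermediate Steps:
M = 2 (M = -2*(-1) = 2)
I(l, T) = 2
L = -3
k(q) = 0 (k(q) = -1*(-3) - 3 = 3 - 3 = 0)
(k(I(-1, 3)) - 304)**2 = (0 - 304)**2 = (-304)**2 = 92416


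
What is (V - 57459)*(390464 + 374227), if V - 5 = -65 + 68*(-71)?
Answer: -47676189777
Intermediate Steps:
V = -4888 (V = 5 + (-65 + 68*(-71)) = 5 + (-65 - 4828) = 5 - 4893 = -4888)
(V - 57459)*(390464 + 374227) = (-4888 - 57459)*(390464 + 374227) = -62347*764691 = -47676189777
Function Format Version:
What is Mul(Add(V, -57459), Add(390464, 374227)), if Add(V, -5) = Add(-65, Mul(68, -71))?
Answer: -47676189777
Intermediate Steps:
V = -4888 (V = Add(5, Add(-65, Mul(68, -71))) = Add(5, Add(-65, -4828)) = Add(5, -4893) = -4888)
Mul(Add(V, -57459), Add(390464, 374227)) = Mul(Add(-4888, -57459), Add(390464, 374227)) = Mul(-62347, 764691) = -47676189777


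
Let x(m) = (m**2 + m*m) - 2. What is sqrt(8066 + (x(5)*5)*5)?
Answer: sqrt(9266) ≈ 96.260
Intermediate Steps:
x(m) = -2 + 2*m**2 (x(m) = (m**2 + m**2) - 2 = 2*m**2 - 2 = -2 + 2*m**2)
sqrt(8066 + (x(5)*5)*5) = sqrt(8066 + ((-2 + 2*5**2)*5)*5) = sqrt(8066 + ((-2 + 2*25)*5)*5) = sqrt(8066 + ((-2 + 50)*5)*5) = sqrt(8066 + (48*5)*5) = sqrt(8066 + 240*5) = sqrt(8066 + 1200) = sqrt(9266)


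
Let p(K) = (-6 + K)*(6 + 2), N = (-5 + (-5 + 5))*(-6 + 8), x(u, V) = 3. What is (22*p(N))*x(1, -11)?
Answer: -8448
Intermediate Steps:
N = -10 (N = (-5 + 0)*2 = -5*2 = -10)
p(K) = -48 + 8*K (p(K) = (-6 + K)*8 = -48 + 8*K)
(22*p(N))*x(1, -11) = (22*(-48 + 8*(-10)))*3 = (22*(-48 - 80))*3 = (22*(-128))*3 = -2816*3 = -8448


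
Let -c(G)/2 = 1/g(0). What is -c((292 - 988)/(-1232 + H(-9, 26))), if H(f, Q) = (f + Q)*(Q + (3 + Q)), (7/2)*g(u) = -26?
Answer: -7/26 ≈ -0.26923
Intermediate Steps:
g(u) = -52/7 (g(u) = (2/7)*(-26) = -52/7)
H(f, Q) = (3 + 2*Q)*(Q + f) (H(f, Q) = (Q + f)*(3 + 2*Q) = (3 + 2*Q)*(Q + f))
c(G) = 7/26 (c(G) = -2/(-52/7) = -2*(-7/52) = 7/26)
-c((292 - 988)/(-1232 + H(-9, 26))) = -1*7/26 = -7/26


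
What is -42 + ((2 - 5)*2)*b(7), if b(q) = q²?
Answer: -336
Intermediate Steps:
-42 + ((2 - 5)*2)*b(7) = -42 + ((2 - 5)*2)*7² = -42 - 3*2*49 = -42 - 6*49 = -42 - 294 = -336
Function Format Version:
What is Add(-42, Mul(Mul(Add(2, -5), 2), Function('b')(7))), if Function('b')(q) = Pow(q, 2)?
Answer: -336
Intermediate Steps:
Add(-42, Mul(Mul(Add(2, -5), 2), Function('b')(7))) = Add(-42, Mul(Mul(Add(2, -5), 2), Pow(7, 2))) = Add(-42, Mul(Mul(-3, 2), 49)) = Add(-42, Mul(-6, 49)) = Add(-42, -294) = -336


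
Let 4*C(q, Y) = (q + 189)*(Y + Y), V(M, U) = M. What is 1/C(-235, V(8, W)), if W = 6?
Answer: -1/184 ≈ -0.0054348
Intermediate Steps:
C(q, Y) = Y*(189 + q)/2 (C(q, Y) = ((q + 189)*(Y + Y))/4 = ((189 + q)*(2*Y))/4 = (2*Y*(189 + q))/4 = Y*(189 + q)/2)
1/C(-235, V(8, W)) = 1/((1/2)*8*(189 - 235)) = 1/((1/2)*8*(-46)) = 1/(-184) = -1/184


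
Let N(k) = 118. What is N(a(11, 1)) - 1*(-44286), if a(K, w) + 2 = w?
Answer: 44404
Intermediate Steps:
a(K, w) = -2 + w
N(a(11, 1)) - 1*(-44286) = 118 - 1*(-44286) = 118 + 44286 = 44404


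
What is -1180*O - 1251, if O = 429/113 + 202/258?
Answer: -97005547/14577 ≈ -6654.7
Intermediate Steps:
O = 66754/14577 (O = 429*(1/113) + 202*(1/258) = 429/113 + 101/129 = 66754/14577 ≈ 4.5794)
-1180*O - 1251 = -1180*66754/14577 - 1251 = -78769720/14577 - 1251 = -97005547/14577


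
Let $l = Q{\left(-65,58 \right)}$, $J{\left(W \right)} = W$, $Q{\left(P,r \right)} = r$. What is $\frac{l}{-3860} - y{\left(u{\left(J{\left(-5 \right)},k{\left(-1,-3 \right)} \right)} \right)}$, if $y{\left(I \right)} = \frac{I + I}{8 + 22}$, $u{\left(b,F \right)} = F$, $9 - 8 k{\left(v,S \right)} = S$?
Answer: $- \frac{111}{965} \approx -0.11503$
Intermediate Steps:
$k{\left(v,S \right)} = \frac{9}{8} - \frac{S}{8}$
$y{\left(I \right)} = \frac{I}{15}$ ($y{\left(I \right)} = \frac{2 I}{30} = 2 I \frac{1}{30} = \frac{I}{15}$)
$l = 58$
$\frac{l}{-3860} - y{\left(u{\left(J{\left(-5 \right)},k{\left(-1,-3 \right)} \right)} \right)} = \frac{58}{-3860} - \frac{\frac{9}{8} - - \frac{3}{8}}{15} = 58 \left(- \frac{1}{3860}\right) - \frac{\frac{9}{8} + \frac{3}{8}}{15} = - \frac{29}{1930} - \frac{1}{15} \cdot \frac{3}{2} = - \frac{29}{1930} - \frac{1}{10} = - \frac{111}{965}$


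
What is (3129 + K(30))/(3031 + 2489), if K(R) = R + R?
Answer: 1063/1840 ≈ 0.57772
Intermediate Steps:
K(R) = 2*R
(3129 + K(30))/(3031 + 2489) = (3129 + 2*30)/(3031 + 2489) = (3129 + 60)/5520 = 3189*(1/5520) = 1063/1840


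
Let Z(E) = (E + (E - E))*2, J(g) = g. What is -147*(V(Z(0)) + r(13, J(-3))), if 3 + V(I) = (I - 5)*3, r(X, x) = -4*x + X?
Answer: -1029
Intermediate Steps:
r(X, x) = X - 4*x
Z(E) = 2*E (Z(E) = (E + 0)*2 = E*2 = 2*E)
V(I) = -18 + 3*I (V(I) = -3 + (I - 5)*3 = -3 + (-5 + I)*3 = -3 + (-15 + 3*I) = -18 + 3*I)
-147*(V(Z(0)) + r(13, J(-3))) = -147*((-18 + 3*(2*0)) + (13 - 4*(-3))) = -147*((-18 + 3*0) + (13 + 12)) = -147*((-18 + 0) + 25) = -147*(-18 + 25) = -147*7 = -1029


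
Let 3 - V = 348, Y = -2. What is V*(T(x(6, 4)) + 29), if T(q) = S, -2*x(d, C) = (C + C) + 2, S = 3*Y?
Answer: -7935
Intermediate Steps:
S = -6 (S = 3*(-2) = -6)
x(d, C) = -1 - C (x(d, C) = -((C + C) + 2)/2 = -(2*C + 2)/2 = -(2 + 2*C)/2 = -1 - C)
T(q) = -6
V = -345 (V = 3 - 1*348 = 3 - 348 = -345)
V*(T(x(6, 4)) + 29) = -345*(-6 + 29) = -345*23 = -7935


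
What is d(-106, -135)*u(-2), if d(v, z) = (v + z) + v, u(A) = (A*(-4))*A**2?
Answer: -11104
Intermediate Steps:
u(A) = -4*A**3 (u(A) = (-4*A)*A**2 = -4*A**3)
d(v, z) = z + 2*v
d(-106, -135)*u(-2) = (-135 + 2*(-106))*(-4*(-2)**3) = (-135 - 212)*(-4*(-8)) = -347*32 = -11104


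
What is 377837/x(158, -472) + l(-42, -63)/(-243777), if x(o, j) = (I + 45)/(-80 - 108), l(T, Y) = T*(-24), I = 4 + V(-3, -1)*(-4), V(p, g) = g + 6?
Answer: -5772099484948/2356511 ≈ -2.4494e+6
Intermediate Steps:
V(p, g) = 6 + g
I = -16 (I = 4 + (6 - 1)*(-4) = 4 + 5*(-4) = 4 - 20 = -16)
l(T, Y) = -24*T
x(o, j) = -29/188 (x(o, j) = (-16 + 45)/(-80 - 108) = 29/(-188) = 29*(-1/188) = -29/188)
377837/x(158, -472) + l(-42, -63)/(-243777) = 377837/(-29/188) - 24*(-42)/(-243777) = 377837*(-188/29) + 1008*(-1/243777) = -71033356/29 - 336/81259 = -5772099484948/2356511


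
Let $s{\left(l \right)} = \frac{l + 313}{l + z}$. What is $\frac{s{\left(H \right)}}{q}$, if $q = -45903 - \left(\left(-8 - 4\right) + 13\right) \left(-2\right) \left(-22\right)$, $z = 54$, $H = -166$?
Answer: $\frac{21}{735152} \approx 2.8566 \cdot 10^{-5}$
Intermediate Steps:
$s{\left(l \right)} = \frac{313 + l}{54 + l}$ ($s{\left(l \right)} = \frac{l + 313}{l + 54} = \frac{313 + l}{54 + l}$)
$q = -45947$ ($q = -45903 - \left(-12 + 13\right) \left(-2\right) \left(-22\right) = -45903 - 1 \left(-2\right) \left(-22\right) = -45903 - \left(-2\right) \left(-22\right) = -45903 - 44 = -45947$)
$\frac{s{\left(H \right)}}{q} = \frac{\frac{1}{54 - 166} \left(313 - 166\right)}{-45947} = \frac{1}{-112} \cdot 147 \left(- \frac{1}{45947}\right) = \left(- \frac{1}{112}\right) 147 \left(- \frac{1}{45947}\right) = \left(- \frac{21}{16}\right) \left(- \frac{1}{45947}\right) = \frac{21}{735152}$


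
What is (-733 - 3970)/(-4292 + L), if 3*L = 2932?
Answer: 14109/9944 ≈ 1.4188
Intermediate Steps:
L = 2932/3 (L = (⅓)*2932 = 2932/3 ≈ 977.33)
(-733 - 3970)/(-4292 + L) = (-733 - 3970)/(-4292 + 2932/3) = -4703/(-9944/3) = -4703*(-3/9944) = 14109/9944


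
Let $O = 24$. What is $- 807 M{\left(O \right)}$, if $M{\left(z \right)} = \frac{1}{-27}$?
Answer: $\frac{269}{9} \approx 29.889$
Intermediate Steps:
$M{\left(z \right)} = - \frac{1}{27}$
$- 807 M{\left(O \right)} = \left(-807\right) \left(- \frac{1}{27}\right) = \frac{269}{9}$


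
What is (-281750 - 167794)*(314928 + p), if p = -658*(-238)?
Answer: -211974381408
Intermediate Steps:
p = 156604
(-281750 - 167794)*(314928 + p) = (-281750 - 167794)*(314928 + 156604) = -449544*471532 = -211974381408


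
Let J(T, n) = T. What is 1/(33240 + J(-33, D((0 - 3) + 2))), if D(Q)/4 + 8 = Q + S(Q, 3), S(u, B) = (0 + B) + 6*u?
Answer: 1/33207 ≈ 3.0114e-5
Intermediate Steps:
S(u, B) = B + 6*u
D(Q) = -20 + 28*Q (D(Q) = -32 + 4*(Q + (3 + 6*Q)) = -32 + 4*(3 + 7*Q) = -32 + (12 + 28*Q) = -20 + 28*Q)
1/(33240 + J(-33, D((0 - 3) + 2))) = 1/(33240 - 33) = 1/33207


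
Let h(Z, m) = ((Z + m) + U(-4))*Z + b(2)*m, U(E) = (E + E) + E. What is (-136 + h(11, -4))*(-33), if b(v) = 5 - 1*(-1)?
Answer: 7095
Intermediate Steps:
U(E) = 3*E (U(E) = 2*E + E = 3*E)
b(v) = 6 (b(v) = 5 + 1 = 6)
h(Z, m) = 6*m + Z*(-12 + Z + m) (h(Z, m) = ((Z + m) + 3*(-4))*Z + 6*m = ((Z + m) - 12)*Z + 6*m = (-12 + Z + m)*Z + 6*m = Z*(-12 + Z + m) + 6*m = 6*m + Z*(-12 + Z + m))
(-136 + h(11, -4))*(-33) = (-136 + (11**2 - 12*11 + 6*(-4) + 11*(-4)))*(-33) = (-136 + (121 - 132 - 24 - 44))*(-33) = (-136 - 79)*(-33) = -215*(-33) = 7095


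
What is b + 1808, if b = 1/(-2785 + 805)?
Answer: 3579839/1980 ≈ 1808.0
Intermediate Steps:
b = -1/1980 (b = 1/(-1980) = -1/1980 ≈ -0.00050505)
b + 1808 = -1/1980 + 1808 = 3579839/1980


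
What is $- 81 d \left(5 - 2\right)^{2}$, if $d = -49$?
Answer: $35721$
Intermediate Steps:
$- 81 d \left(5 - 2\right)^{2} = \left(-81\right) \left(-49\right) \left(5 - 2\right)^{2} = 3969 \cdot 3^{2} = 3969 \cdot 9 = 35721$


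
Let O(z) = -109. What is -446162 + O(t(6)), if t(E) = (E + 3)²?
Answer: -446271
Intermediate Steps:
t(E) = (3 + E)²
-446162 + O(t(6)) = -446162 - 109 = -446271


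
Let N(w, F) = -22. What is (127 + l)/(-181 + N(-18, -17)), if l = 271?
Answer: -398/203 ≈ -1.9606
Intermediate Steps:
(127 + l)/(-181 + N(-18, -17)) = (127 + 271)/(-181 - 22) = 398/(-203) = 398*(-1/203) = -398/203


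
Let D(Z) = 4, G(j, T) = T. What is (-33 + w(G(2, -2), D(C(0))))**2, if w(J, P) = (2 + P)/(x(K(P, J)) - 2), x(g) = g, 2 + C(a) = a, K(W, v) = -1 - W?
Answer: 56169/49 ≈ 1146.3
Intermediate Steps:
C(a) = -2 + a
w(J, P) = (2 + P)/(-3 - P) (w(J, P) = (2 + P)/((-1 - P) - 2) = (2 + P)/(-3 - P))
(-33 + w(G(2, -2), D(C(0))))**2 = (-33 + (-2 - 1*4)/(3 + 4))**2 = (-33 + (-2 - 4)/7)**2 = (-33 + (1/7)*(-6))**2 = (-33 - 6/7)**2 = (-237/7)**2 = 56169/49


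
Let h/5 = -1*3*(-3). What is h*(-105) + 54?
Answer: -4671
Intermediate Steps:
h = 45 (h = 5*(-1*3*(-3)) = 5*(-3*(-3)) = 5*9 = 45)
h*(-105) + 54 = 45*(-105) + 54 = -4725 + 54 = -4671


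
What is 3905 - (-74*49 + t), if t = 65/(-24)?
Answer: 180809/24 ≈ 7533.7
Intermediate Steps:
t = -65/24 (t = 65*(-1/24) = -65/24 ≈ -2.7083)
3905 - (-74*49 + t) = 3905 - (-74*49 - 65/24) = 3905 - (-3626 - 65/24) = 3905 - 1*(-87089/24) = 3905 + 87089/24 = 180809/24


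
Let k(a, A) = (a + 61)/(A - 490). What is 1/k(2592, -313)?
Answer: -803/2653 ≈ -0.30268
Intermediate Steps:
k(a, A) = (61 + a)/(-490 + A)
1/k(2592, -313) = 1/((61 + 2592)/(-490 - 313)) = 1/(2653/(-803)) = 1/(-1/803*2653) = 1/(-2653/803) = -803/2653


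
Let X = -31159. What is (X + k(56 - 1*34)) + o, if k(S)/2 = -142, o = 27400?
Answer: -4043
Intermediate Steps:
k(S) = -284 (k(S) = 2*(-142) = -284)
(X + k(56 - 1*34)) + o = (-31159 - 284) + 27400 = -31443 + 27400 = -4043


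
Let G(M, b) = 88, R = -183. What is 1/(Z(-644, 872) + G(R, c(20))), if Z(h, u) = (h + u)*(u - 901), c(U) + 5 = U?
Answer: -1/6524 ≈ -0.00015328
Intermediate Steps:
c(U) = -5 + U
Z(h, u) = (-901 + u)*(h + u) (Z(h, u) = (h + u)*(-901 + u) = (-901 + u)*(h + u))
1/(Z(-644, 872) + G(R, c(20))) = 1/((872² - 901*(-644) - 901*872 - 644*872) + 88) = 1/((760384 + 580244 - 785672 - 561568) + 88) = 1/(-6612 + 88) = 1/(-6524) = -1/6524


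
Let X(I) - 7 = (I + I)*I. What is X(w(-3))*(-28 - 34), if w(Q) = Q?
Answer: -1550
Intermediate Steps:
X(I) = 7 + 2*I² (X(I) = 7 + (I + I)*I = 7 + (2*I)*I = 7 + 2*I²)
X(w(-3))*(-28 - 34) = (7 + 2*(-3)²)*(-28 - 34) = (7 + 2*9)*(-62) = (7 + 18)*(-62) = 25*(-62) = -1550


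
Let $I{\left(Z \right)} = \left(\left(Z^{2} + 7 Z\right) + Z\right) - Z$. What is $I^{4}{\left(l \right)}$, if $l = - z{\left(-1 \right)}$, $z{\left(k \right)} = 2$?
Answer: $10000$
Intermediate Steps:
$l = -2$ ($l = \left(-1\right) 2 = -2$)
$I{\left(Z \right)} = Z^{2} + 7 Z$ ($I{\left(Z \right)} = \left(Z^{2} + 8 Z\right) - Z = Z^{2} + 7 Z$)
$I^{4}{\left(l \right)} = \left(- 2 \left(7 - 2\right)\right)^{4} = \left(\left(-2\right) 5\right)^{4} = \left(-10\right)^{4} = 10000$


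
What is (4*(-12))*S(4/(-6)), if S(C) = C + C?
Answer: 64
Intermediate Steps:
S(C) = 2*C
(4*(-12))*S(4/(-6)) = (4*(-12))*(2*(4/(-6))) = -96*4*(-⅙) = -96*(-2)/3 = -48*(-4/3) = 64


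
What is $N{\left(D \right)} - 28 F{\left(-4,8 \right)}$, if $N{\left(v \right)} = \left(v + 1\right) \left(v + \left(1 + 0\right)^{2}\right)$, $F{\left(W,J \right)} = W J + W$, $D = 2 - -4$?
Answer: $1057$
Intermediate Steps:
$D = 6$ ($D = 2 + 4 = 6$)
$F{\left(W,J \right)} = W + J W$ ($F{\left(W,J \right)} = J W + W = W + J W$)
$N{\left(v \right)} = \left(1 + v\right)^{2}$ ($N{\left(v \right)} = \left(1 + v\right) \left(v + 1^{2}\right) = \left(1 + v\right) \left(v + 1\right) = \left(1 + v\right) \left(1 + v\right) = \left(1 + v\right)^{2}$)
$N{\left(D \right)} - 28 F{\left(-4,8 \right)} = \left(1 + 6\right)^{2} - 28 \left(- 4 \left(1 + 8\right)\right) = 7^{2} - 28 \left(\left(-4\right) 9\right) = 49 - -1008 = 49 + 1008 = 1057$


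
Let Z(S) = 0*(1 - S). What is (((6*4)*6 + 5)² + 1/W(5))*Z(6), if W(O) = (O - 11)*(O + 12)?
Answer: 0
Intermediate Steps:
W(O) = (-11 + O)*(12 + O)
Z(S) = 0
(((6*4)*6 + 5)² + 1/W(5))*Z(6) = (((6*4)*6 + 5)² + 1/(-132 + 5 + 5²))*0 = ((24*6 + 5)² + 1/(-132 + 5 + 25))*0 = ((144 + 5)² + 1/(-102))*0 = (149² - 1/102)*0 = (22201 - 1/102)*0 = (2264501/102)*0 = 0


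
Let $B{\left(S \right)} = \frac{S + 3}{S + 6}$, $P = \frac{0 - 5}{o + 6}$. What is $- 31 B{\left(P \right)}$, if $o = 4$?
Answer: $- \frac{155}{11} \approx -14.091$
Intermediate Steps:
$P = - \frac{1}{2}$ ($P = \frac{0 - 5}{4 + 6} = - \frac{5}{10} = \left(-5\right) \frac{1}{10} = - \frac{1}{2} \approx -0.5$)
$B{\left(S \right)} = \frac{3 + S}{6 + S}$
$- 31 B{\left(P \right)} = - 31 \frac{3 - \frac{1}{2}}{6 - \frac{1}{2}} = - 31 \frac{1}{\frac{11}{2}} \cdot \frac{5}{2} = - 31 \cdot \frac{2}{11} \cdot \frac{5}{2} = \left(-31\right) \frac{5}{11} = - \frac{155}{11}$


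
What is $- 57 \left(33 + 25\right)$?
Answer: $-3306$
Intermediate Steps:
$- 57 \left(33 + 25\right) = \left(-57\right) 58 = -3306$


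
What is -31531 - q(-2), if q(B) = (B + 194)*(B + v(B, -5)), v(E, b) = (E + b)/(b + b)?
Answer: -156407/5 ≈ -31281.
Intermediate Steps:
v(E, b) = (E + b)/(2*b) (v(E, b) = (E + b)/((2*b)) = (E + b)*(1/(2*b)) = (E + b)/(2*b))
q(B) = (1/2 + 9*B/10)*(194 + B) (q(B) = (B + 194)*(B + (1/2)*(B - 5)/(-5)) = (194 + B)*(B + (1/2)*(-1/5)*(-5 + B)) = (194 + B)*(B + (1/2 - B/10)) = (194 + B)*(1/2 + 9*B/10) = (1/2 + 9*B/10)*(194 + B))
-31531 - q(-2) = -31531 - (97 + (9/10)*(-2)**2 + (1751/10)*(-2)) = -31531 - (97 + (9/10)*4 - 1751/5) = -31531 - (97 + 18/5 - 1751/5) = -31531 - 1*(-1248/5) = -31531 + 1248/5 = -156407/5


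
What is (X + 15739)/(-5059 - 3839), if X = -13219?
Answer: -420/1483 ≈ -0.28321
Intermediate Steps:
(X + 15739)/(-5059 - 3839) = (-13219 + 15739)/(-5059 - 3839) = 2520/(-8898) = 2520*(-1/8898) = -420/1483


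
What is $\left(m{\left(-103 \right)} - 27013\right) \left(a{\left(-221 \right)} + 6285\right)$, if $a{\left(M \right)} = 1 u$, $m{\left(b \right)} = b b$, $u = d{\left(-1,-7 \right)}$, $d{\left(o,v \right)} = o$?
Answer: $-103082736$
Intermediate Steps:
$u = -1$
$m{\left(b \right)} = b^{2}$
$a{\left(M \right)} = -1$ ($a{\left(M \right)} = 1 \left(-1\right) = -1$)
$\left(m{\left(-103 \right)} - 27013\right) \left(a{\left(-221 \right)} + 6285\right) = \left(\left(-103\right)^{2} - 27013\right) \left(-1 + 6285\right) = \left(10609 - 27013\right) 6284 = \left(-16404\right) 6284 = -103082736$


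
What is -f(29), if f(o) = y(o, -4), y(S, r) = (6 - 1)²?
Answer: -25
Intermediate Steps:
y(S, r) = 25 (y(S, r) = 5² = 25)
f(o) = 25
-f(29) = -1*25 = -25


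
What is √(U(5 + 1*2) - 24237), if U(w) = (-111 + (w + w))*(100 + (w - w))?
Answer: I*√33937 ≈ 184.22*I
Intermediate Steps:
U(w) = -11100 + 200*w (U(w) = (-111 + 2*w)*(100 + 0) = (-111 + 2*w)*100 = -11100 + 200*w)
√(U(5 + 1*2) - 24237) = √((-11100 + 200*(5 + 1*2)) - 24237) = √((-11100 + 200*(5 + 2)) - 24237) = √((-11100 + 200*7) - 24237) = √((-11100 + 1400) - 24237) = √(-9700 - 24237) = √(-33937) = I*√33937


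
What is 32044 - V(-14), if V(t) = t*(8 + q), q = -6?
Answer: 32072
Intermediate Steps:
V(t) = 2*t (V(t) = t*(8 - 6) = t*2 = 2*t)
32044 - V(-14) = 32044 - 2*(-14) = 32044 - 1*(-28) = 32044 + 28 = 32072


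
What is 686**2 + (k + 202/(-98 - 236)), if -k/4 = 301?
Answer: 78388363/167 ≈ 4.6939e+5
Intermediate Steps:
k = -1204 (k = -4*301 = -1204)
686**2 + (k + 202/(-98 - 236)) = 686**2 + (-1204 + 202/(-98 - 236)) = 470596 + (-1204 + 202/(-334)) = 470596 + (-1204 - 1/334*202) = 470596 + (-1204 - 101/167) = 470596 - 201169/167 = 78388363/167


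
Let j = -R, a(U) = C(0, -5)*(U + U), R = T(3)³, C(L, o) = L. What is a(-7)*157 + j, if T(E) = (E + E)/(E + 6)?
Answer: -8/27 ≈ -0.29630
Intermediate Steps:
T(E) = 2*E/(6 + E) (T(E) = (2*E)/(6 + E) = 2*E/(6 + E))
R = 8/27 (R = (2*3/(6 + 3))³ = (2*3/9)³ = (2*3*(⅑))³ = (⅔)³ = 8/27 ≈ 0.29630)
a(U) = 0 (a(U) = 0*(U + U) = 0*(2*U) = 0)
j = -8/27 (j = -1*8/27 = -8/27 ≈ -0.29630)
a(-7)*157 + j = 0*157 - 8/27 = 0 - 8/27 = -8/27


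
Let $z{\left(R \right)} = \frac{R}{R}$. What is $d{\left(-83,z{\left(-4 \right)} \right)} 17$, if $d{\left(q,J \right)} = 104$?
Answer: $1768$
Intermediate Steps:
$z{\left(R \right)} = 1$
$d{\left(-83,z{\left(-4 \right)} \right)} 17 = 104 \cdot 17 = 1768$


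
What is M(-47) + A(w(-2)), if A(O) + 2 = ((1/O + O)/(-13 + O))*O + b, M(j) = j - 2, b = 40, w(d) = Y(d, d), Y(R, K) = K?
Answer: -34/3 ≈ -11.333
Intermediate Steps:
w(d) = d
M(j) = -2 + j
A(O) = 38 + O*(O + 1/O)/(-13 + O) (A(O) = -2 + (((1/O + O)/(-13 + O))*O + 40) = -2 + (((O + 1/O)/(-13 + O))*O + 40) = -2 + (O*(O + 1/O)/(-13 + O) + 40) = -2 + (40 + O*(O + 1/O)/(-13 + O)) = 38 + O*(O + 1/O)/(-13 + O))
M(-47) + A(w(-2)) = (-2 - 47) + (-493 + (-2)**2 + 38*(-2))/(-13 - 2) = -49 + (-493 + 4 - 76)/(-15) = -49 - 1/15*(-565) = -49 + 113/3 = -34/3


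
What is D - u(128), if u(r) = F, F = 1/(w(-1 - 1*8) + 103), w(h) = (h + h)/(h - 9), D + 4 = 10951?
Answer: 1138487/104 ≈ 10947.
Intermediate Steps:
D = 10947 (D = -4 + 10951 = 10947)
w(h) = 2*h/(-9 + h) (w(h) = (2*h)/(-9 + h) = 2*h/(-9 + h))
F = 1/104 (F = 1/(2*(-1 - 1*8)/(-9 + (-1 - 1*8)) + 103) = 1/(2*(-1 - 8)/(-9 + (-1 - 8)) + 103) = 1/(2*(-9)/(-9 - 9) + 103) = 1/(2*(-9)/(-18) + 103) = 1/(2*(-9)*(-1/18) + 103) = 1/(1 + 103) = 1/104 ≈ 0.0096154)
u(r) = 1/104
D - u(128) = 10947 - 1*1/104 = 10947 - 1/104 = 1138487/104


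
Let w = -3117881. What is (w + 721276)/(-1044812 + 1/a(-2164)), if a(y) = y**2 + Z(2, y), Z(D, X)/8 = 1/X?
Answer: 6071671109938070/2646975549043467 ≈ 2.2938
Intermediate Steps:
Z(D, X) = 8/X
a(y) = y**2 + 8/y
(w + 721276)/(-1044812 + 1/a(-2164)) = (-3117881 + 721276)/(-1044812 + 1/((8 + (-2164)**3)/(-2164))) = -2396605/(-1044812 + 1/(-(8 - 10133786944)/2164)) = -2396605/(-1044812 + 1/(-1/2164*(-10133786936))) = -2396605/(-1044812 + 1/(2533446734/541)) = -2396605/(-1044812 + 541/2533446734) = -2396605/(-2646975549043467/2533446734) = -2396605*(-2533446734/2646975549043467) = 6071671109938070/2646975549043467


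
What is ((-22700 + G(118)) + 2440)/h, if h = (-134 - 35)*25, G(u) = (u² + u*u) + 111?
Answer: -7699/4225 ≈ -1.8222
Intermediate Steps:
G(u) = 111 + 2*u² (G(u) = (u² + u²) + 111 = 2*u² + 111 = 111 + 2*u²)
h = -4225 (h = -169*25 = -4225)
((-22700 + G(118)) + 2440)/h = ((-22700 + (111 + 2*118²)) + 2440)/(-4225) = ((-22700 + (111 + 2*13924)) + 2440)*(-1/4225) = ((-22700 + (111 + 27848)) + 2440)*(-1/4225) = ((-22700 + 27959) + 2440)*(-1/4225) = (5259 + 2440)*(-1/4225) = 7699*(-1/4225) = -7699/4225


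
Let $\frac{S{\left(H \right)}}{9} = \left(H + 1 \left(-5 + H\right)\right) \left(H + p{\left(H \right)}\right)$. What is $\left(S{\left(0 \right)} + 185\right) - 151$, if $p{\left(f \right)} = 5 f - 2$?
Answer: $124$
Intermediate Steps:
$p{\left(f \right)} = -2 + 5 f$
$S{\left(H \right)} = 9 \left(-5 + 2 H\right) \left(-2 + 6 H\right)$ ($S{\left(H \right)} = 9 \left(H + 1 \left(-5 + H\right)\right) \left(H + \left(-2 + 5 H\right)\right) = 9 \left(H + \left(-5 + H\right)\right) \left(-2 + 6 H\right) = 9 \left(-5 + 2 H\right) \left(-2 + 6 H\right)$)
$\left(S{\left(0 \right)} + 185\right) - 151 = \left(\left(90 - 0 + 108 \cdot 0^{2}\right) + 185\right) - 151 = \left(\left(90 + 0 + 108 \cdot 0\right) + 185\right) - 151 = \left(\left(90 + 0 + 0\right) + 185\right) - 151 = \left(90 + 185\right) - 151 = 275 - 151 = 124$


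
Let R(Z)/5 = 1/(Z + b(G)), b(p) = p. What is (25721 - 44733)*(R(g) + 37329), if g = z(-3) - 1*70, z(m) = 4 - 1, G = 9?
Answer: -20581221962/29 ≈ -7.0970e+8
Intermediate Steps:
z(m) = 3
g = -67 (g = 3 - 1*70 = 3 - 70 = -67)
R(Z) = 5/(9 + Z) (R(Z) = 5/(Z + 9) = 5/(9 + Z))
(25721 - 44733)*(R(g) + 37329) = (25721 - 44733)*(5/(9 - 67) + 37329) = -19012*(5/(-58) + 37329) = -19012*(5*(-1/58) + 37329) = -19012*(-5/58 + 37329) = -19012*2165077/58 = -20581221962/29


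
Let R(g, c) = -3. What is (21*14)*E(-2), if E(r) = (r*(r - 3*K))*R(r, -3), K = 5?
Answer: -29988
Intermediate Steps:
E(r) = -3*r*(-15 + r) (E(r) = (r*(r - 3*5))*(-3) = (r*(r - 15))*(-3) = (r*(-15 + r))*(-3) = -3*r*(-15 + r))
(21*14)*E(-2) = (21*14)*(3*(-2)*(15 - 1*(-2))) = 294*(3*(-2)*(15 + 2)) = 294*(3*(-2)*17) = 294*(-102) = -29988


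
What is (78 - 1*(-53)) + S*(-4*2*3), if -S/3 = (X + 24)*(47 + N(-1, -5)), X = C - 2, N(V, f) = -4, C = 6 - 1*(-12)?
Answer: 123971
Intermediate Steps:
C = 18 (C = 6 + 12 = 18)
X = 16 (X = 18 - 2 = 16)
S = -5160 (S = -3*(16 + 24)*(47 - 4) = -120*43 = -3*1720 = -5160)
(78 - 1*(-53)) + S*(-4*2*3) = (78 - 1*(-53)) - 5160*(-4*2)*3 = (78 + 53) - (-41280)*3 = 131 - 5160*(-24) = 131 + 123840 = 123971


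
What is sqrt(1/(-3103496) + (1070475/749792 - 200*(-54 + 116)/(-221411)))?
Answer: sqrt(384617049478711047624583608333474)/16100568369568936 ≈ 1.2181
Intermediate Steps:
sqrt(1/(-3103496) + (1070475/749792 - 200*(-54 + 116)/(-221411))) = sqrt(-1/3103496 + (1070475*(1/749792) - 200*62*(-1/221411))) = sqrt(-1/3103496 + (1070475/749792 - 12400*(-1/221411))) = sqrt(-1/3103496 + (1070475/749792 + 12400/221411)) = sqrt(-1/3103496 + 246312361025/166012196512) = sqrt(95553657647430861/64402273478275744) = sqrt(384617049478711047624583608333474)/16100568369568936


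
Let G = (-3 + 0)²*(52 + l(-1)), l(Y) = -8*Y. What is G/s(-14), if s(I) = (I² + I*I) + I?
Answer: 10/7 ≈ 1.4286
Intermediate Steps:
s(I) = I + 2*I² (s(I) = (I² + I²) + I = 2*I² + I = I + 2*I²)
G = 540 (G = (-3 + 0)²*(52 - 8*(-1)) = (-3)²*(52 + 8) = 9*60 = 540)
G/s(-14) = 540/((-14*(1 + 2*(-14)))) = 540/((-14*(1 - 28))) = 540/((-14*(-27))) = 540/378 = 540*(1/378) = 10/7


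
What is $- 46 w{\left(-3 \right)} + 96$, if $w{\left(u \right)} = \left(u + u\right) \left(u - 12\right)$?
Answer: $-4044$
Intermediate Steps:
$w{\left(u \right)} = 2 u \left(-12 + u\right)$
$- 46 w{\left(-3 \right)} + 96 = - 46 \cdot 2 \left(-3\right) \left(-12 - 3\right) + 96 = - 46 \cdot 2 \left(-3\right) \left(-15\right) + 96 = \left(-46\right) 90 + 96 = -4140 + 96 = -4044$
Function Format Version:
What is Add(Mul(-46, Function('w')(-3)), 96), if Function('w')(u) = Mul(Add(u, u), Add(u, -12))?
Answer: -4044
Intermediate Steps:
Function('w')(u) = Mul(2, u, Add(-12, u)) (Function('w')(u) = Mul(Mul(2, u), Add(-12, u)) = Mul(2, u, Add(-12, u)))
Add(Mul(-46, Function('w')(-3)), 96) = Add(Mul(-46, Mul(2, -3, Add(-12, -3))), 96) = Add(Mul(-46, Mul(2, -3, -15)), 96) = Add(Mul(-46, 90), 96) = Add(-4140, 96) = -4044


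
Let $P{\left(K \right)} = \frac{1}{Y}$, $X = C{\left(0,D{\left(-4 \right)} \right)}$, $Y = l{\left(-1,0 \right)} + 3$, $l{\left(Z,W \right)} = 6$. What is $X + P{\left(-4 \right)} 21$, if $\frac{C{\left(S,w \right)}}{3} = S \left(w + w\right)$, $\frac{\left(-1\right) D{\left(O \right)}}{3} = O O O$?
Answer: $\frac{7}{3} \approx 2.3333$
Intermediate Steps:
$D{\left(O \right)} = - 3 O^{3}$ ($D{\left(O \right)} = - 3 O O O = - 3 O^{2} O = - 3 O^{3}$)
$Y = 9$ ($Y = 6 + 3 = 9$)
$C{\left(S,w \right)} = 6 S w$ ($C{\left(S,w \right)} = 3 S \left(w + w\right) = 3 S 2 w = 3 \cdot 2 S w = 6 S w$)
$X = 0$ ($X = 6 \cdot 0 \left(- 3 \left(-4\right)^{3}\right) = 6 \cdot 0 \left(\left(-3\right) \left(-64\right)\right) = 6 \cdot 0 \cdot 192 = 0$)
$P{\left(K \right)} = \frac{1}{9}$
$X + P{\left(-4 \right)} 21 = 0 + \frac{1}{9} \cdot 21 = 0 + \frac{7}{3} = \frac{7}{3}$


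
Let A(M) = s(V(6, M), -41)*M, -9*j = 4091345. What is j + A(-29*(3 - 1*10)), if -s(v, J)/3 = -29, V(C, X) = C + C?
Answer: -3932396/9 ≈ -4.3693e+5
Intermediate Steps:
j = -4091345/9 (j = -⅑*4091345 = -4091345/9 ≈ -4.5459e+5)
V(C, X) = 2*C
s(v, J) = 87 (s(v, J) = -3*(-29) = 87)
A(M) = 87*M
j + A(-29*(3 - 1*10)) = -4091345/9 + 87*(-29*(3 - 1*10)) = -4091345/9 + 87*(-29*(3 - 10)) = -4091345/9 + 87*(-29*(-7)) = -4091345/9 + 87*203 = -4091345/9 + 17661 = -3932396/9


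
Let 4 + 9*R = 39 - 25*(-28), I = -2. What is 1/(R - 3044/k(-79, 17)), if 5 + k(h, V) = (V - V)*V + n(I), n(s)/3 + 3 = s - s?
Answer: 21/6281 ≈ 0.0033434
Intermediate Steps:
n(s) = -9 (n(s) = -9 + 3*(s - s) = -9 + 3*0 = -9 + 0 = -9)
k(h, V) = -14 (k(h, V) = -5 + ((V - V)*V - 9) = -5 + (0*V - 9) = -5 + (0 - 9) = -5 - 9 = -14)
R = 245/3 (R = -4/9 + (39 - 25*(-28))/9 = -4/9 + (39 + 700)/9 = -4/9 + (⅑)*739 = -4/9 + 739/9 = 245/3 ≈ 81.667)
1/(R - 3044/k(-79, 17)) = 1/(245/3 - 3044/(-14)) = 1/(245/3 - 3044*(-1/14)) = 1/(245/3 + 1522/7) = 1/(6281/21) = 21/6281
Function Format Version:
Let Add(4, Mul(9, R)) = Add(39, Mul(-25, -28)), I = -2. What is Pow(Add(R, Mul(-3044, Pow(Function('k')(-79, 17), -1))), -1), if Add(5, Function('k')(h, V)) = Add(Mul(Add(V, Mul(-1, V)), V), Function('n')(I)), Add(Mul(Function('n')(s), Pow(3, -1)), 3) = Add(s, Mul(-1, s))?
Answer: Rational(21, 6281) ≈ 0.0033434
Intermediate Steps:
Function('n')(s) = -9 (Function('n')(s) = Add(-9, Mul(3, Add(s, Mul(-1, s)))) = Add(-9, Mul(3, 0)) = Add(-9, 0) = -9)
Function('k')(h, V) = -14 (Function('k')(h, V) = Add(-5, Add(Mul(Add(V, Mul(-1, V)), V), -9)) = Add(-5, Add(Mul(0, V), -9)) = Add(-5, Add(0, -9)) = Add(-5, -9) = -14)
R = Rational(245, 3) (R = Add(Rational(-4, 9), Mul(Rational(1, 9), Add(39, Mul(-25, -28)))) = Add(Rational(-4, 9), Mul(Rational(1, 9), Add(39, 700))) = Add(Rational(-4, 9), Mul(Rational(1, 9), 739)) = Add(Rational(-4, 9), Rational(739, 9)) = Rational(245, 3) ≈ 81.667)
Pow(Add(R, Mul(-3044, Pow(Function('k')(-79, 17), -1))), -1) = Pow(Add(Rational(245, 3), Mul(-3044, Pow(-14, -1))), -1) = Pow(Add(Rational(245, 3), Mul(-3044, Rational(-1, 14))), -1) = Pow(Add(Rational(245, 3), Rational(1522, 7)), -1) = Pow(Rational(6281, 21), -1) = Rational(21, 6281)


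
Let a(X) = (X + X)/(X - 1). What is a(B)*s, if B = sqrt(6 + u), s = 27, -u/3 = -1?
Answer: 81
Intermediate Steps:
u = 3 (u = -3*(-1) = 3)
B = 3 (B = sqrt(6 + 3) = sqrt(9) = 3)
a(X) = 2*X/(-1 + X) (a(X) = (2*X)/(-1 + X) = 2*X/(-1 + X))
a(B)*s = (2*3/(-1 + 3))*27 = (2*3/2)*27 = (2*3*(1/2))*27 = 3*27 = 81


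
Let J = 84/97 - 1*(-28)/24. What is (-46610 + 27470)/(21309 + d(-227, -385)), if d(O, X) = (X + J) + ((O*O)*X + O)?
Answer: 1012680/1048550563 ≈ 0.00096579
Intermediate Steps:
J = 1183/582 (J = 84*(1/97) + 28*(1/24) = 84/97 + 7/6 = 1183/582 ≈ 2.0326)
d(O, X) = 1183/582 + O + X + X*O**2 (d(O, X) = (X + 1183/582) + ((O*O)*X + O) = (1183/582 + X) + (O**2*X + O) = (1183/582 + X) + (X*O**2 + O) = (1183/582 + X) + (O + X*O**2) = 1183/582 + O + X + X*O**2)
(-46610 + 27470)/(21309 + d(-227, -385)) = (-46610 + 27470)/(21309 + (1183/582 - 227 - 385 - 385*(-227)**2)) = -19140/(21309 + (1183/582 - 227 - 385 - 385*51529)) = -19140/(21309 + (1183/582 - 227 - 385 - 19838665)) = -19140/(21309 - 11546458031/582) = -19140/(-11534056193/582) = -19140*(-582/11534056193) = 1012680/1048550563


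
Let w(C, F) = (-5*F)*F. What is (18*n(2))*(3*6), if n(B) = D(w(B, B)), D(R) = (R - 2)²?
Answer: 156816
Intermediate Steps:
w(C, F) = -5*F²
D(R) = (-2 + R)²
n(B) = (-2 - 5*B²)²
(18*n(2))*(3*6) = (18*(2 + 5*2²)²)*(3*6) = (18*(2 + 5*4)²)*18 = (18*(2 + 20)²)*18 = (18*22²)*18 = (18*484)*18 = 8712*18 = 156816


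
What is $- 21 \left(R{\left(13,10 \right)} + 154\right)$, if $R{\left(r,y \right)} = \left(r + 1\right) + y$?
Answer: $-3738$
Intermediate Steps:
$R{\left(r,y \right)} = 1 + r + y$ ($R{\left(r,y \right)} = \left(1 + r\right) + y = 1 + r + y$)
$- 21 \left(R{\left(13,10 \right)} + 154\right) = - 21 \left(\left(1 + 13 + 10\right) + 154\right) = - 21 \left(24 + 154\right) = \left(-21\right) 178 = -3738$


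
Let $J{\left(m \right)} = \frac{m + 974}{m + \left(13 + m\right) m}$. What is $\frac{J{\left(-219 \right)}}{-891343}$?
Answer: $- \frac{151}{8003368797} \approx -1.8867 \cdot 10^{-8}$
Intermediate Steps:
$J{\left(m \right)} = \frac{974 + m}{m + m \left(13 + m\right)}$
$\frac{J{\left(-219 \right)}}{-891343} = \frac{\frac{1}{-219} \frac{1}{14 - 219} \left(974 - 219\right)}{-891343} = \left(- \frac{1}{219}\right) \frac{1}{-205} \cdot 755 \left(- \frac{1}{891343}\right) = \left(- \frac{1}{219}\right) \left(- \frac{1}{205}\right) 755 \left(- \frac{1}{891343}\right) = \frac{151}{8979} \left(- \frac{1}{891343}\right) = - \frac{151}{8003368797}$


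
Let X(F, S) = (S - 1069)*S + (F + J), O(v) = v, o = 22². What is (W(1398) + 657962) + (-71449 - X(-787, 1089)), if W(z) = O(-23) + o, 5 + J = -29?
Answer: 566015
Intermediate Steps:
J = -34 (J = -5 - 29 = -34)
o = 484
X(F, S) = -34 + F + S*(-1069 + S) (X(F, S) = (S - 1069)*S + (F - 34) = (-1069 + S)*S + (-34 + F) = S*(-1069 + S) + (-34 + F) = -34 + F + S*(-1069 + S))
W(z) = 461 (W(z) = -23 + 484 = 461)
(W(1398) + 657962) + (-71449 - X(-787, 1089)) = (461 + 657962) + (-71449 - (-34 - 787 + 1089² - 1069*1089)) = 658423 + (-71449 - (-34 - 787 + 1185921 - 1164141)) = 658423 + (-71449 - 1*20959) = 658423 + (-71449 - 20959) = 658423 - 92408 = 566015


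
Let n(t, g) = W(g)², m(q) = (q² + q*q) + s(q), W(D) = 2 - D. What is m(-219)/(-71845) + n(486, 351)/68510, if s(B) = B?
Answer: 438836063/984420190 ≈ 0.44578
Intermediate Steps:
m(q) = q + 2*q² (m(q) = (q² + q*q) + q = (q² + q²) + q = 2*q² + q = q + 2*q²)
n(t, g) = (2 - g)²
m(-219)/(-71845) + n(486, 351)/68510 = -219*(1 + 2*(-219))/(-71845) + (-2 + 351)²/68510 = -219*(1 - 438)*(-1/71845) + 349²*(1/68510) = -219*(-437)*(-1/71845) + 121801*(1/68510) = 95703*(-1/71845) + 121801/68510 = -95703/71845 + 121801/68510 = 438836063/984420190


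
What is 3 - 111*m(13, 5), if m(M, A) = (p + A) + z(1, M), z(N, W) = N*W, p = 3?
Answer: -2328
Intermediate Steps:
m(M, A) = 3 + A + M (m(M, A) = (3 + A) + 1*M = (3 + A) + M = 3 + A + M)
3 - 111*m(13, 5) = 3 - 111*(3 + 5 + 13) = 3 - 111*21 = 3 - 2331 = -2328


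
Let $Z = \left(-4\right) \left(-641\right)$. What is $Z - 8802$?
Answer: $-6238$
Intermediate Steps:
$Z = 2564$
$Z - 8802 = 2564 - 8802 = -6238$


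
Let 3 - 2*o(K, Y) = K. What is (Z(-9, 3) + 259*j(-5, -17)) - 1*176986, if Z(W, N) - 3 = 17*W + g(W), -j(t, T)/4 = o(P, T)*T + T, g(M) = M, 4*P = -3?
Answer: -253021/2 ≈ -1.2651e+5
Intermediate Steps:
P = -¾ (P = (¼)*(-3) = -¾ ≈ -0.75000)
o(K, Y) = 3/2 - K/2
j(t, T) = -23*T/2 (j(t, T) = -4*((3/2 - ½*(-¾))*T + T) = -4*((3/2 + 3/8)*T + T) = -4*(15*T/8 + T) = -23*T/2)
Z(W, N) = 3 + 18*W (Z(W, N) = 3 + (17*W + W) = 3 + 18*W)
(Z(-9, 3) + 259*j(-5, -17)) - 1*176986 = ((3 + 18*(-9)) + 259*(-23/2*(-17))) - 1*176986 = ((3 - 162) + 259*(391/2)) - 176986 = (-159 + 101269/2) - 176986 = 100951/2 - 176986 = -253021/2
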